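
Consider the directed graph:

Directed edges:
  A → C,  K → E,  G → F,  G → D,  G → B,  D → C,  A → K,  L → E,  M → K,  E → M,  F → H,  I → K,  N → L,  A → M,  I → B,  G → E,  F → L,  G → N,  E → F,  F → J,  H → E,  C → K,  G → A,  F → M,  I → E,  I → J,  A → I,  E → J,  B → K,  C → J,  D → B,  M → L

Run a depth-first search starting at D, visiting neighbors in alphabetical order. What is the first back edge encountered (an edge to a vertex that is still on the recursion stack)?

DFS from D (visiting neighbors in alphabetical order); mark gray on enter, black on exit:
D gray
  B gray
    K gray
      E gray
        F gray
          H gray
            H→E: E is gray → back edge
First back edge: H → E.

H→E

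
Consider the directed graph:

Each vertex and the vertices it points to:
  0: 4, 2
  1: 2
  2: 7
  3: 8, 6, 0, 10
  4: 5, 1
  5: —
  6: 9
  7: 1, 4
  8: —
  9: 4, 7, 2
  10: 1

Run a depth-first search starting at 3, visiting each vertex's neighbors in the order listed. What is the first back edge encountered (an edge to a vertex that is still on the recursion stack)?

DFS from 3 (visiting each vertex's neighbors in the order listed); mark gray on enter, black on exit:
3 gray
  8 gray
  8 black
  6 gray
    9 gray
      4 gray
        5 gray
        5 black
        1 gray
          2 gray
            7 gray
              7→1: 1 is gray → back edge
First back edge: 7 → 1.

7→1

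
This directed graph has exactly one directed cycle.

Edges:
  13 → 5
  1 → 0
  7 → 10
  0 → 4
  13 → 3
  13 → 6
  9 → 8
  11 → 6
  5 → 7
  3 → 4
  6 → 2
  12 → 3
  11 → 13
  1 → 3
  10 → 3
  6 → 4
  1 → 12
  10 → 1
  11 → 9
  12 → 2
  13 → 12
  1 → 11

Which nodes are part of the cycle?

DFS with gray/black marking from 10:
10 gray
  3 gray
    4 gray
    4 black
  3 black
  1 gray
    12 gray
      12→3: 3 black — skip
      2 gray
      2 black
    12 black
    11 gray
      13 gray
        5 gray
          7 gray
            7→10: 10 is gray → back edge
Back edge closes the cycle 10 → 1 → 11 → 13 → 5 → 7 → 10; its vertices are {1, 5, 7, 10, 11, 13}.

1, 5, 7, 10, 11, 13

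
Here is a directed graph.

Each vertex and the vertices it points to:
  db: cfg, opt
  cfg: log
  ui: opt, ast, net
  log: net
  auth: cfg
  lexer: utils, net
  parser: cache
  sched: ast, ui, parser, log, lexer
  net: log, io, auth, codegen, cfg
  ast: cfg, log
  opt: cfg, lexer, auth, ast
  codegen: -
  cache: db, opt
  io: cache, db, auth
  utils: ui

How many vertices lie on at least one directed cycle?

12

A vertex is on a directed cycle iff it belongs to a strongly connected component of size ≥ 2 (or has a self-loop).
The vertices on cycles are {db, io, ui, ast, cfg, log, net, opt, auth, cache, lexer, utils} — 12 in total.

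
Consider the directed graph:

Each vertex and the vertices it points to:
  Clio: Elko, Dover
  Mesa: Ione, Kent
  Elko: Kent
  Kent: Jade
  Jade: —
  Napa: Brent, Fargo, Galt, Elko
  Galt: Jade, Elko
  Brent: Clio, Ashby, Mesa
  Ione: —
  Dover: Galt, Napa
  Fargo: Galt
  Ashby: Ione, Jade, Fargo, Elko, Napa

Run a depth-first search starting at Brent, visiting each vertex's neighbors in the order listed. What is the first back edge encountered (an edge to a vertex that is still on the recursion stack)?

Napa->Brent

DFS from Brent (visiting each vertex's neighbors in the order listed); mark gray on enter, black on exit:
Brent gray
  Clio gray
    Elko gray
      Kent gray
        Jade gray
        Jade black
      Kent black
    Elko black
    Dover gray
      Galt gray
        Galt→Jade: Jade black — skip
        Galt→Elko: Elko black — skip
      Galt black
      Napa gray
        Napa→Brent: Brent is gray → back edge
First back edge: Napa → Brent.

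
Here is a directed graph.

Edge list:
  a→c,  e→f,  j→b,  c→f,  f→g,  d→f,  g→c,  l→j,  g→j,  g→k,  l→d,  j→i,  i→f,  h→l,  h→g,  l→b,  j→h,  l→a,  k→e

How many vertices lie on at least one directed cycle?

11

A vertex is on a directed cycle iff it belongs to a strongly connected component of size ≥ 2 (or has a self-loop).
The vertices on cycles are {a, c, d, e, f, g, h, i, j, k, l} — 11 in total.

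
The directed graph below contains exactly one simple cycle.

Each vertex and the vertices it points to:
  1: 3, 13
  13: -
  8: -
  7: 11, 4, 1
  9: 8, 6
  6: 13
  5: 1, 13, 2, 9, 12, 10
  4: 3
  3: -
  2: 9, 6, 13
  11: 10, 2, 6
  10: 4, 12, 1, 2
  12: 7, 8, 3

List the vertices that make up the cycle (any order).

7, 10, 11, 12

DFS with gray/black marking from 10:
10 gray
  4 gray
    3 gray
    3 black
  4 black
  12 gray
    7 gray
      11 gray
        11→10: 10 is gray → back edge
Back edge closes the cycle 10 → 12 → 7 → 11 → 10; its vertices are {7, 10, 11, 12}.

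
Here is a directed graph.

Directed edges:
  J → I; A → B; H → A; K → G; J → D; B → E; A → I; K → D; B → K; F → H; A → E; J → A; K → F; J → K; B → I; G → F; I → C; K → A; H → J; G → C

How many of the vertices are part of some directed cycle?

A vertex is on a directed cycle iff it belongs to a strongly connected component of size ≥ 2 (or has a self-loop).
The vertices on cycles are {A, B, F, G, H, J, K} — 7 in total.

7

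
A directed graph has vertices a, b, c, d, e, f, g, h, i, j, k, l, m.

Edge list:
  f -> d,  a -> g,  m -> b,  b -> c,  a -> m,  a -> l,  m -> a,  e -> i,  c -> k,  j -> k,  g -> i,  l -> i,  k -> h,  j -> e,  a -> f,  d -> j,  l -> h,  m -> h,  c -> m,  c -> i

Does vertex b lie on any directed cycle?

Yes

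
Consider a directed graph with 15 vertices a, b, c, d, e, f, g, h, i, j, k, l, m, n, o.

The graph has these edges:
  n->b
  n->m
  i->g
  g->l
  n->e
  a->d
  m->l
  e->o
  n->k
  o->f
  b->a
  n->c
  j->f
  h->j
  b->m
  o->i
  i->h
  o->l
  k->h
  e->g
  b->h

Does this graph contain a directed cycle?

No

DFS with white/gray/black marking, starting from c:
c gray
c black
a gray
  d gray
  d black
a black
b gray
  m gray
    l gray
    l black
  m black
  h gray
    j gray
      f gray
      f black
    j black
  h black
  b→a: a black — skip
b black
e gray
  o gray
    i gray
      g gray
        g→l: l black — skip
      g black
      i→h: h black — skip
    i black
    o→l: l black — skip
    o→f: f black — skip
  o black
  e→g: g black — skip
e black
k gray
  k→h: h black — skip
k black
n gray
  n→k: k black — skip
  n→b: b black — skip
  n→e: e black — skip
  n→c: c black — skip
  n→m: m black — skip
n black
Every edge goes to a white or black vertex — no back edge, so the graph is acyclic.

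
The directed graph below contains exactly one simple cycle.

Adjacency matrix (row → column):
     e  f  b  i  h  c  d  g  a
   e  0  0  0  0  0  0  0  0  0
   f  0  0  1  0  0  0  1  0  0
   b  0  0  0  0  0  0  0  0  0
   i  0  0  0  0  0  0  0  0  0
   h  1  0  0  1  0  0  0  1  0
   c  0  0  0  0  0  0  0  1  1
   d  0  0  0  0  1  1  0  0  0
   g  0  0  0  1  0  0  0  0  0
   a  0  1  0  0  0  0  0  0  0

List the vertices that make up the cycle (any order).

DFS with gray/black marking from f:
f gray
  d gray
    c gray
      a gray
        a→f: f is gray → back edge
Back edge closes the cycle f → d → c → a → f; its vertices are {a, c, d, f}.

a, c, d, f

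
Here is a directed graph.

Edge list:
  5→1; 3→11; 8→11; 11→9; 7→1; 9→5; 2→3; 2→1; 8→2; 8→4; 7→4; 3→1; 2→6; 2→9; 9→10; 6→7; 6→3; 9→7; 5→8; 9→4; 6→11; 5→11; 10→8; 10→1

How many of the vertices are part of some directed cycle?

8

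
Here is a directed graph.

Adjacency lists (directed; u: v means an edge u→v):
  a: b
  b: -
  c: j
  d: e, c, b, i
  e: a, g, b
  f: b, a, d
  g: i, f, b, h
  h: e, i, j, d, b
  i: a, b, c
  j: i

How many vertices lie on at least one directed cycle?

8

A vertex is on a directed cycle iff it belongs to a strongly connected component of size ≥ 2 (or has a self-loop).
The vertices on cycles are {c, d, e, f, g, h, i, j} — 8 in total.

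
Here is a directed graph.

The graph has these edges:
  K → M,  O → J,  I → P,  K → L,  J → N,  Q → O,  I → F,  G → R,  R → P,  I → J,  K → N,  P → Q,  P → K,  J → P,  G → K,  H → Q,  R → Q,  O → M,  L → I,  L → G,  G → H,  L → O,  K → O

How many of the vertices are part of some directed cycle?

A vertex is on a directed cycle iff it belongs to a strongly connected component of size ≥ 2 (or has a self-loop).
The vertices on cycles are {G, H, I, J, K, L, O, P, Q, R} — 10 in total.

10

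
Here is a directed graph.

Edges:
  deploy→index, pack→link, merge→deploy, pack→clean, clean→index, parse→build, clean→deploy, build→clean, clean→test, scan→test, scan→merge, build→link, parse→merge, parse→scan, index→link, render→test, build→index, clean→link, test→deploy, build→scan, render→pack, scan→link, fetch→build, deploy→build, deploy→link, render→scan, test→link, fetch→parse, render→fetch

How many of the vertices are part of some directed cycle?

A vertex is on a directed cycle iff it belongs to a strongly connected component of size ≥ 2 (or has a self-loop).
The vertices on cycles are {scan, test, build, clean, merge, deploy} — 6 in total.

6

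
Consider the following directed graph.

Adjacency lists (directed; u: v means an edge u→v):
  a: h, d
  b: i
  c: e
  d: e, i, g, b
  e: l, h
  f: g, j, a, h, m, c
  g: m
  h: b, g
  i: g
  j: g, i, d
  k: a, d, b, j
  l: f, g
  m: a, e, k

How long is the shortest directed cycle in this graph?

4

For each vertex v, BFS finds the shortest path from v back to v.
The shortest such closed walk is f → m → e → l → f, length 4.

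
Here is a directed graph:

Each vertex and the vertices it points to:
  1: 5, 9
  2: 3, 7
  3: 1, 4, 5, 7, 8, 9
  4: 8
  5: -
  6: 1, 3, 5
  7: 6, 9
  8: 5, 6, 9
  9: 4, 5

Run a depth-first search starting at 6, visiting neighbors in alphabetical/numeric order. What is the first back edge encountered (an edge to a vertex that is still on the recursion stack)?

8→6

DFS from 6 (visiting neighbors in alphabetical/numeric order); mark gray on enter, black on exit:
6 gray
  1 gray
    5 gray
    5 black
    9 gray
      4 gray
        8 gray
          8→5: 5 black — skip
          8→6: 6 is gray → back edge
First back edge: 8 → 6.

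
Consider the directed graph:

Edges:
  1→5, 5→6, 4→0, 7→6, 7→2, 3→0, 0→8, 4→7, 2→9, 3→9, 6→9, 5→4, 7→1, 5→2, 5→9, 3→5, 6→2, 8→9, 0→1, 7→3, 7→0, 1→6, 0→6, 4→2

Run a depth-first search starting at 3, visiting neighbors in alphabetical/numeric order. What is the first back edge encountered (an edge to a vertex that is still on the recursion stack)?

4→0

DFS from 3 (visiting neighbors in alphabetical/numeric order); mark gray on enter, black on exit:
3 gray
  0 gray
    1 gray
      5 gray
        2 gray
          9 gray
          9 black
        2 black
        4 gray
          4→0: 0 is gray → back edge
First back edge: 4 → 0.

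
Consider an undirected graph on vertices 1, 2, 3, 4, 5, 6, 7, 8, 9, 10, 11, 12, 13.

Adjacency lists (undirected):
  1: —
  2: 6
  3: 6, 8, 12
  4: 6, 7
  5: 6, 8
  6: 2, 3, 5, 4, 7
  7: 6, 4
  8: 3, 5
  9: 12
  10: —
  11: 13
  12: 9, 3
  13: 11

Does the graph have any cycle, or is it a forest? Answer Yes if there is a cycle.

Yes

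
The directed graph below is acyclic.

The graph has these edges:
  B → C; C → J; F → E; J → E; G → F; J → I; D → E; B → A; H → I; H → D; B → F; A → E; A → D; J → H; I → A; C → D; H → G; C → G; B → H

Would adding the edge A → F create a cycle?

No

Adding A→F creates a cycle iff F can already reach A.
Explore from F: no path reaches A. The graph stays acyclic.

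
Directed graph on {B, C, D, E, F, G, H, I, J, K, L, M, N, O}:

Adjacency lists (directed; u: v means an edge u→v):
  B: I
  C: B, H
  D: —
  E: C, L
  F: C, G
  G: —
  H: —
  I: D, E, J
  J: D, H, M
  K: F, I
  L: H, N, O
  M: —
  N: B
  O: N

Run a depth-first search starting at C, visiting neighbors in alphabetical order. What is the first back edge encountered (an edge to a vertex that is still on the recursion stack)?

E→C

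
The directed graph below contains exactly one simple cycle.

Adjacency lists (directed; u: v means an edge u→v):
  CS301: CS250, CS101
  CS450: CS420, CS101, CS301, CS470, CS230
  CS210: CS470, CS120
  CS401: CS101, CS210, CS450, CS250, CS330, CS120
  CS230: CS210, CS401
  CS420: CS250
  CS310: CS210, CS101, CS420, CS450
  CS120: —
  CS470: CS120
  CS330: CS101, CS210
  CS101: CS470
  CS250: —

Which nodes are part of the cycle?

DFS with gray/black marking from CS450:
CS450 gray
  CS420 gray
    CS250 gray
    CS250 black
  CS420 black
  CS101 gray
    CS470 gray
      CS120 gray
      CS120 black
    CS470 black
  CS101 black
  CS301 gray
    CS301→CS250: CS250 black — skip
    CS301→CS101: CS101 black — skip
  CS301 black
  CS450→CS470: CS470 black — skip
  CS230 gray
    CS210 gray
      CS210→CS470: CS470 black — skip
      CS210→CS120: CS120 black — skip
    CS210 black
    CS401 gray
      CS401→CS101: CS101 black — skip
      CS401→CS210: CS210 black — skip
      CS401→CS450: CS450 is gray → back edge
Back edge closes the cycle CS450 → CS230 → CS401 → CS450; its vertices are {CS230, CS401, CS450}.

CS230, CS401, CS450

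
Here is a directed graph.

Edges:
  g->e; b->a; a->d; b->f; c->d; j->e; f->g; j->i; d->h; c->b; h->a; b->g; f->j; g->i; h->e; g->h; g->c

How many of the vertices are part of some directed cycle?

7

A vertex is on a directed cycle iff it belongs to a strongly connected component of size ≥ 2 (or has a self-loop).
The vertices on cycles are {a, b, c, d, f, g, h} — 7 in total.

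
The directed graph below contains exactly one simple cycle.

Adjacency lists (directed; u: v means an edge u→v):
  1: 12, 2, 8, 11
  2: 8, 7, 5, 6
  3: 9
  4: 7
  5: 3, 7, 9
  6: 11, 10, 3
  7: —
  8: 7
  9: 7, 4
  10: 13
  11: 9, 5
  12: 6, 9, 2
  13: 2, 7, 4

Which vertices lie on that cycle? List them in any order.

DFS with gray/black marking from 2:
2 gray
  8 gray
    7 gray
    7 black
  8 black
  2→7: 7 black — skip
  5 gray
    3 gray
      9 gray
        9→7: 7 black — skip
        4 gray
          4→7: 7 black — skip
        4 black
      9 black
    3 black
    5→7: 7 black — skip
    5→9: 9 black — skip
  5 black
  6 gray
    11 gray
      11→9: 9 black — skip
      11→5: 5 black — skip
    11 black
    10 gray
      13 gray
        13→2: 2 is gray → back edge
Back edge closes the cycle 2 → 6 → 10 → 13 → 2; its vertices are {2, 6, 10, 13}.

2, 6, 10, 13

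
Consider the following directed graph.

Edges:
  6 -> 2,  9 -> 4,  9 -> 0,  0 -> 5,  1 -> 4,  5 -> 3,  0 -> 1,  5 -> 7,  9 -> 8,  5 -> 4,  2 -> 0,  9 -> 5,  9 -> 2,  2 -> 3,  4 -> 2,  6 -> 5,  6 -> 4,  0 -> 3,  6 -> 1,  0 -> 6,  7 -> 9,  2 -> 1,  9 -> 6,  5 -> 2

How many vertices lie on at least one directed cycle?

A vertex is on a directed cycle iff it belongs to a strongly connected component of size ≥ 2 (or has a self-loop).
The vertices on cycles are {0, 1, 2, 4, 5, 6, 7, 9} — 8 in total.

8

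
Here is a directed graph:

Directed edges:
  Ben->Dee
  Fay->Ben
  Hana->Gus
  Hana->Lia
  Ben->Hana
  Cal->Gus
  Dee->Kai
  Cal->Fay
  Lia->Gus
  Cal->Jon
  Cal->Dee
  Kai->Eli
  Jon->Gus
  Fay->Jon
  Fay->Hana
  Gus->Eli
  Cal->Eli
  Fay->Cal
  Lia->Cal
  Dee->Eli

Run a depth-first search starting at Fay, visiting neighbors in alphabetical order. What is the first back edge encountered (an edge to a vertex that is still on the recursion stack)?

Cal->Fay

DFS from Fay (visiting neighbors in alphabetical order); mark gray on enter, black on exit:
Fay gray
  Ben gray
    Dee gray
      Eli gray
      Eli black
      Kai gray
        Kai→Eli: Eli black — skip
      Kai black
    Dee black
    Hana gray
      Gus gray
        Gus→Eli: Eli black — skip
      Gus black
      Lia gray
        Cal gray
          Cal→Dee: Dee black — skip
          Cal→Eli: Eli black — skip
          Cal→Fay: Fay is gray → back edge
First back edge: Cal → Fay.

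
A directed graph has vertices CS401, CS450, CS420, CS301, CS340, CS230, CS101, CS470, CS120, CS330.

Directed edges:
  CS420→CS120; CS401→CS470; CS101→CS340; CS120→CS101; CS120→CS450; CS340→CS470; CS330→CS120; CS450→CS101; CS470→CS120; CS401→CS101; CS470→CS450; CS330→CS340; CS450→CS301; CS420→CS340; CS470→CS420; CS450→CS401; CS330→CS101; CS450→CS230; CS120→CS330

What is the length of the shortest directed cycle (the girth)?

2

For each vertex v, BFS finds the shortest path from v back to v.
The shortest such closed walk is CS120 → CS330 → CS120, length 2.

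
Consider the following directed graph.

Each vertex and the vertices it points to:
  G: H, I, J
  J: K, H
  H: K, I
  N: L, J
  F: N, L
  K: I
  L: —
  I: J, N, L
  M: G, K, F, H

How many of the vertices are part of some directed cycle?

5

A vertex is on a directed cycle iff it belongs to a strongly connected component of size ≥ 2 (or has a self-loop).
The vertices on cycles are {H, I, J, K, N} — 5 in total.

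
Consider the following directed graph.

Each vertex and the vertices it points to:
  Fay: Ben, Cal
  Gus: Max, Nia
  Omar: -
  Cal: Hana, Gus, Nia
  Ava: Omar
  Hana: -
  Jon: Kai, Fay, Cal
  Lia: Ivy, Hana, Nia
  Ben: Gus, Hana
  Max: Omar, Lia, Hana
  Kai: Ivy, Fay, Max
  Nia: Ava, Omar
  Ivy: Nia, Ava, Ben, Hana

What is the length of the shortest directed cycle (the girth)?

5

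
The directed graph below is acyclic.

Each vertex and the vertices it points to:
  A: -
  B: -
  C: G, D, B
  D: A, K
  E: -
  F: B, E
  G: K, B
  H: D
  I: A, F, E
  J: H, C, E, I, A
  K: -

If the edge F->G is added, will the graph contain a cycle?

Adding F→G creates a cycle iff G can already reach F.
Explore from G: no path reaches F. The graph stays acyclic.

No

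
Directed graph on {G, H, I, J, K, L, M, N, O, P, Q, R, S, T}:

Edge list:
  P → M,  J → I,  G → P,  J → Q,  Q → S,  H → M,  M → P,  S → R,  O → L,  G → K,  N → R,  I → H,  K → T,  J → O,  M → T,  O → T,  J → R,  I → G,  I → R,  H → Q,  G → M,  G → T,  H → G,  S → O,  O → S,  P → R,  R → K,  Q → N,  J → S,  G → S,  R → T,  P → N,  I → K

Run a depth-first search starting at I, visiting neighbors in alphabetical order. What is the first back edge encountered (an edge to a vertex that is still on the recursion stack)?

DFS from I (visiting neighbors in alphabetical order); mark gray on enter, black on exit:
I gray
  G gray
    K gray
      T gray
      T black
    K black
    M gray
      P gray
        P→M: M is gray → back edge
First back edge: P → M.

P->M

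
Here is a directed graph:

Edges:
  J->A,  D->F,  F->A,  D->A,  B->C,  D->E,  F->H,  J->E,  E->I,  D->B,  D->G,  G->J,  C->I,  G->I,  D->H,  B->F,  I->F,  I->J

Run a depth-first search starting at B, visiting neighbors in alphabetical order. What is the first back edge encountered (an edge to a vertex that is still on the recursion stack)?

E→I

DFS from B (visiting neighbors in alphabetical order); mark gray on enter, black on exit:
B gray
  C gray
    I gray
      F gray
        A gray
        A black
        H gray
        H black
      F black
      J gray
        J→A: A black — skip
        E gray
          E→I: I is gray → back edge
First back edge: E → I.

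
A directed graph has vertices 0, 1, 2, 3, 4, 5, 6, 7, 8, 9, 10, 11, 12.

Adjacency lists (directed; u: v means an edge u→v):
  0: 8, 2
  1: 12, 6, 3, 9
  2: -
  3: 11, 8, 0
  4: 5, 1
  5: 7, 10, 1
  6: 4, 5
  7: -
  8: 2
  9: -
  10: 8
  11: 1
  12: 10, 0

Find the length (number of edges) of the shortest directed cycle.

3

For each vertex v, BFS finds the shortest path from v back to v.
The shortest such closed walk is 6 → 4 → 1 → 6, length 3.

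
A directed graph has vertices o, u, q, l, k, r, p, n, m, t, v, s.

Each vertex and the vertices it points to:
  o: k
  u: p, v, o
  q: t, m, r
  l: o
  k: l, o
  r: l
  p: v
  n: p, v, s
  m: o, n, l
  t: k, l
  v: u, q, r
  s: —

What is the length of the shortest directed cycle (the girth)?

2

For each vertex v, BFS finds the shortest path from v back to v.
The shortest such closed walk is v → u → v, length 2.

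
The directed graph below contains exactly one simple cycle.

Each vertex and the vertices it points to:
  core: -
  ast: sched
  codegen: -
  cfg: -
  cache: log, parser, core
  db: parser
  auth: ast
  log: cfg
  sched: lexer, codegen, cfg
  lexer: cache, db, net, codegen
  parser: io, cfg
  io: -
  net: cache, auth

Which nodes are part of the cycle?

DFS with gray/black marking from lexer:
lexer gray
  cache gray
    log gray
      cfg gray
      cfg black
    log black
    parser gray
      io gray
      io black
      parser→cfg: cfg black — skip
    parser black
    core gray
    core black
  cache black
  db gray
    db→parser: parser black — skip
  db black
  net gray
    net→cache: cache black — skip
    auth gray
      ast gray
        sched gray
          sched→lexer: lexer is gray → back edge
Back edge closes the cycle lexer → net → auth → ast → sched → lexer; its vertices are {ast, net, auth, lexer, sched}.

ast, net, auth, lexer, sched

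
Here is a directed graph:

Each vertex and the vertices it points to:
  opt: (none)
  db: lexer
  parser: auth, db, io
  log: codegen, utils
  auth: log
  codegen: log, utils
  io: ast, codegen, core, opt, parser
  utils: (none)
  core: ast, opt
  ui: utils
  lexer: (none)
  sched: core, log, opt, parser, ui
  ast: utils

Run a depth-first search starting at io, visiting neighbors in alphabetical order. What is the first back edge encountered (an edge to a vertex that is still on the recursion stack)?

log→codegen

DFS from io (visiting neighbors in alphabetical order); mark gray on enter, black on exit:
io gray
  ast gray
    utils gray
    utils black
  ast black
  codegen gray
    log gray
      log→codegen: codegen is gray → back edge
First back edge: log → codegen.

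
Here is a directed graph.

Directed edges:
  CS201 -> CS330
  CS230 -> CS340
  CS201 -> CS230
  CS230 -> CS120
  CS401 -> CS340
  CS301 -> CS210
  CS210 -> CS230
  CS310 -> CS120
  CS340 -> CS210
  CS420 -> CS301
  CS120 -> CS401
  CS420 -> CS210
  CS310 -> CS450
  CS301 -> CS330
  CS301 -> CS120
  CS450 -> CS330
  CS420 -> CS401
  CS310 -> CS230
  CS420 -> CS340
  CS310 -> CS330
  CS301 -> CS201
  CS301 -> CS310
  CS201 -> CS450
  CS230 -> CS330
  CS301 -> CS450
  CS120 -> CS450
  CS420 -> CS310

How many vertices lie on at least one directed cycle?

A vertex is on a directed cycle iff it belongs to a strongly connected component of size ≥ 2 (or has a self-loop).
The vertices on cycles are {CS120, CS210, CS230, CS340, CS401} — 5 in total.

5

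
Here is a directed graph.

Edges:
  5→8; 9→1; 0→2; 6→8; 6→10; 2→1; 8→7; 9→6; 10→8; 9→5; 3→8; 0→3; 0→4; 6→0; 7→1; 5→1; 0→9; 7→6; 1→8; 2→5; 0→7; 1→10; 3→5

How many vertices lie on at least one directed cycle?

10

A vertex is on a directed cycle iff it belongs to a strongly connected component of size ≥ 2 (or has a self-loop).
The vertices on cycles are {0, 1, 2, 3, 5, 6, 7, 8, 9, 10} — 10 in total.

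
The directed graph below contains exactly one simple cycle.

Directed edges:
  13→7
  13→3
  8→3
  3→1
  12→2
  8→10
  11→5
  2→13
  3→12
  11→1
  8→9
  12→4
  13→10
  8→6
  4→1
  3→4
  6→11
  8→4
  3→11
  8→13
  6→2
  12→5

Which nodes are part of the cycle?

DFS with gray/black marking from 13:
13 gray
  3 gray
    1 gray
    1 black
    12 gray
      4 gray
        4→1: 1 black — skip
      4 black
      5 gray
      5 black
      2 gray
        2→13: 13 is gray → back edge
Back edge closes the cycle 13 → 3 → 12 → 2 → 13; its vertices are {2, 3, 12, 13}.

2, 3, 12, 13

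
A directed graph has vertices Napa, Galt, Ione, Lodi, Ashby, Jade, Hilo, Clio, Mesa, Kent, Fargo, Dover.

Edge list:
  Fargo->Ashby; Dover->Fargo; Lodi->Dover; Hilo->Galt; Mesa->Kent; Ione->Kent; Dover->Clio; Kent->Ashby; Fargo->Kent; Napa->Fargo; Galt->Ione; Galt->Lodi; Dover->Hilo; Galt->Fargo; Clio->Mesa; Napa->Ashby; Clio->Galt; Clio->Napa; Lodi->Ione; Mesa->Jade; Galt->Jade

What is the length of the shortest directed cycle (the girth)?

4

For each vertex v, BFS finds the shortest path from v back to v.
The shortest such closed walk is Clio → Galt → Lodi → Dover → Clio, length 4.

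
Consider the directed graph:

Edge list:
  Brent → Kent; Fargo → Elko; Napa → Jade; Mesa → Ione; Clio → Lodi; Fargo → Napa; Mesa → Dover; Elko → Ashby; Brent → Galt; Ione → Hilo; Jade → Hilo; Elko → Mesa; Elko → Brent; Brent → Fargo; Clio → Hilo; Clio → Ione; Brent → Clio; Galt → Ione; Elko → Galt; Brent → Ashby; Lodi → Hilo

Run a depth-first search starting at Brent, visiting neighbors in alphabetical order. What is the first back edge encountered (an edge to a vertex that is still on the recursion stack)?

Elko->Brent

DFS from Brent (visiting neighbors in alphabetical order); mark gray on enter, black on exit:
Brent gray
  Ashby gray
  Ashby black
  Clio gray
    Hilo gray
    Hilo black
    Ione gray
      Ione→Hilo: Hilo black — skip
    Ione black
    Lodi gray
      Lodi→Hilo: Hilo black — skip
    Lodi black
  Clio black
  Fargo gray
    Elko gray
      Elko→Ashby: Ashby black — skip
      Elko→Brent: Brent is gray → back edge
First back edge: Elko → Brent.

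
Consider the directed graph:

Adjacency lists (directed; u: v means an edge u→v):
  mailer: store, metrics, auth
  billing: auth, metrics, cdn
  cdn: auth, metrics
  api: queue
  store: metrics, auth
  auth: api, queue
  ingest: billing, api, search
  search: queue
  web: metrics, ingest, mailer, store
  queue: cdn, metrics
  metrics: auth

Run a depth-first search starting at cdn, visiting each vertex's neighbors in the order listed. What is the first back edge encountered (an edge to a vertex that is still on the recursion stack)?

DFS from cdn (visiting each vertex's neighbors in the order listed); mark gray on enter, black on exit:
cdn gray
  auth gray
    api gray
      queue gray
        queue→cdn: cdn is gray → back edge
First back edge: queue → cdn.

queue->cdn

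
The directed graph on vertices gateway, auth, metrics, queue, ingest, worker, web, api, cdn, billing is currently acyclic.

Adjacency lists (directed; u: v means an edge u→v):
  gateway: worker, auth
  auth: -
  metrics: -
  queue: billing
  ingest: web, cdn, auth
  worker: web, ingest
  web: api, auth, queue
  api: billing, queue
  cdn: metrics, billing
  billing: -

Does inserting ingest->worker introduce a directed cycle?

Adding ingest→worker creates a cycle iff worker can already reach ingest.
Path from worker: worker → ingest.
So worker → … → ingest → worker is a cycle.

Yes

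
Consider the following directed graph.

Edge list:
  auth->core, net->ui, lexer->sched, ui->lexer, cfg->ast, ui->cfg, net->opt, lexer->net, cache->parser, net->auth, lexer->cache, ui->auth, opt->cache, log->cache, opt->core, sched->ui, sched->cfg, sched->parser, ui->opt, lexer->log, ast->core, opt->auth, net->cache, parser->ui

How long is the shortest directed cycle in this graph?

3

For each vertex v, BFS finds the shortest path from v back to v.
The shortest such closed walk is sched → ui → lexer → sched, length 3.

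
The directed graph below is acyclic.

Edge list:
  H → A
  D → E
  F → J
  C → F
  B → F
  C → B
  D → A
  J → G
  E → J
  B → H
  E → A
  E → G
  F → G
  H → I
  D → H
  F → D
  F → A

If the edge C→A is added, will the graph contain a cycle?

No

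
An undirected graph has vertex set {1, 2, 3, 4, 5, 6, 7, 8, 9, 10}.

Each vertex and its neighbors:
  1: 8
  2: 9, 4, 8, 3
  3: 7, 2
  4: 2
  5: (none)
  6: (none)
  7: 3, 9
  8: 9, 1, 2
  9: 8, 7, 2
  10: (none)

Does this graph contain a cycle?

DFS, tracking each vertex's parent; an edge to a visited non-parent vertex closes a cycle.
Start from 8:
visit 8 (parent –)
  visit 9 (parent 8)
    9–8: parent, skip
    visit 7 (parent 9)
      visit 3 (parent 7)
        3–7: parent, skip
        visit 2 (parent 3)
          2–9: 9 visited and ≠ parent → cycle
Cycle: 9 – 7 – 3 – 2 – 9.

Yes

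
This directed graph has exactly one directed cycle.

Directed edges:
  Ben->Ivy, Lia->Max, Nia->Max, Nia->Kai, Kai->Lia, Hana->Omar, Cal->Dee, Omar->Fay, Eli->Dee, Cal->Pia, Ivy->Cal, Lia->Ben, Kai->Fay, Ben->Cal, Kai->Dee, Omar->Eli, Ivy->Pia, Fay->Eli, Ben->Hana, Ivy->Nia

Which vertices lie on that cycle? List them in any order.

DFS with gray/black marking from Ben:
Ben gray
  Hana gray
    Omar gray
      Fay gray
        Eli gray
          Dee gray
          Dee black
        Eli black
      Fay black
      Omar→Eli: Eli black — skip
    Omar black
  Hana black
  Ivy gray
    Pia gray
    Pia black
    Nia gray
      Max gray
      Max black
      Kai gray
        Lia gray
          Lia→Max: Max black — skip
          Lia→Ben: Ben is gray → back edge
Back edge closes the cycle Ben → Ivy → Nia → Kai → Lia → Ben; its vertices are {Ben, Ivy, Kai, Lia, Nia}.

Ben, Ivy, Kai, Lia, Nia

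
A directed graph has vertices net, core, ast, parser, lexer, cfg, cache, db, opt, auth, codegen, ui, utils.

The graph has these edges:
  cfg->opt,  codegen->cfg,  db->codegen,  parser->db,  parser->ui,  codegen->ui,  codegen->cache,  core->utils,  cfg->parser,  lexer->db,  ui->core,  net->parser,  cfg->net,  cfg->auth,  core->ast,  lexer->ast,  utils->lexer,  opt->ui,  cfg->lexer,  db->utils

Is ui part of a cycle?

ui is on a cycle iff ui can reach itself via ≥1 edge.
ui → core → utils → lexer → db → codegen → ui — yes.

Yes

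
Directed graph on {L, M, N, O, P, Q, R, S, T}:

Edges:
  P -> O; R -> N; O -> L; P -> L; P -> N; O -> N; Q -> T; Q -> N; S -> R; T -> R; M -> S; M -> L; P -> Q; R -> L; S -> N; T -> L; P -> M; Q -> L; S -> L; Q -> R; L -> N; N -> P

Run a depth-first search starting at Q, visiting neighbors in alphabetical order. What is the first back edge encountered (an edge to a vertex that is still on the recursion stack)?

P->L

DFS from Q (visiting neighbors in alphabetical order); mark gray on enter, black on exit:
Q gray
  L gray
    N gray
      P gray
        P→L: L is gray → back edge
First back edge: P → L.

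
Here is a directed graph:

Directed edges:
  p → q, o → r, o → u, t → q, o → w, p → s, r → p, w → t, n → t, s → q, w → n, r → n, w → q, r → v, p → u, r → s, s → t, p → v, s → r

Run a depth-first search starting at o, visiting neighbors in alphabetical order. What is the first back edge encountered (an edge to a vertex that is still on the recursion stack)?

s→r

DFS from o (visiting neighbors in alphabetical order); mark gray on enter, black on exit:
o gray
  r gray
    n gray
      t gray
        q gray
        q black
      t black
    n black
    p gray
      p→q: q black — skip
      s gray
        s→q: q black — skip
        s→r: r is gray → back edge
First back edge: s → r.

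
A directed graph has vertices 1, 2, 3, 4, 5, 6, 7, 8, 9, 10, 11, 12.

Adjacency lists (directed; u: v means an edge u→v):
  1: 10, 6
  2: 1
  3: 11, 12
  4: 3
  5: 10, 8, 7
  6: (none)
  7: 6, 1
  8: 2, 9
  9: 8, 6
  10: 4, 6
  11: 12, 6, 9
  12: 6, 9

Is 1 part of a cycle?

Yes

1 is on a cycle iff 1 can reach itself via ≥1 edge.
1 → 10 → 4 → 3 → 11 → 9 → 8 → 2 → 1 — yes.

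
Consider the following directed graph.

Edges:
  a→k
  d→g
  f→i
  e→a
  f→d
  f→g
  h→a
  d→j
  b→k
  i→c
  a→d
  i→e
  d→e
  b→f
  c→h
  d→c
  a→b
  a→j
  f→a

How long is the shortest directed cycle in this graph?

3

For each vertex v, BFS finds the shortest path from v back to v.
The shortest such closed walk is f → a → b → f, length 3.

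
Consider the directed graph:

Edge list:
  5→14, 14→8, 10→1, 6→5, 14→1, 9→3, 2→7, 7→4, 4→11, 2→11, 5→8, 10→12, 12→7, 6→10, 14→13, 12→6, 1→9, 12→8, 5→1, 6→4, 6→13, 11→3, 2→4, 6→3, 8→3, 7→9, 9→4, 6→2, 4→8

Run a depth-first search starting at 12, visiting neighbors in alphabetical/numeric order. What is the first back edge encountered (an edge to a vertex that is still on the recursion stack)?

10->12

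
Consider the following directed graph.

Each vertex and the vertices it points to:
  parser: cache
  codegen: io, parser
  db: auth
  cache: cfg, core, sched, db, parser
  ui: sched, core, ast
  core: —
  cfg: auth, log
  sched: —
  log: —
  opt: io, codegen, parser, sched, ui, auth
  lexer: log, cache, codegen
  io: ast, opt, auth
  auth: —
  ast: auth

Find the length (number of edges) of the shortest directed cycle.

For each vertex v, BFS finds the shortest path from v back to v.
The shortest such closed walk is cache → parser → cache, length 2.

2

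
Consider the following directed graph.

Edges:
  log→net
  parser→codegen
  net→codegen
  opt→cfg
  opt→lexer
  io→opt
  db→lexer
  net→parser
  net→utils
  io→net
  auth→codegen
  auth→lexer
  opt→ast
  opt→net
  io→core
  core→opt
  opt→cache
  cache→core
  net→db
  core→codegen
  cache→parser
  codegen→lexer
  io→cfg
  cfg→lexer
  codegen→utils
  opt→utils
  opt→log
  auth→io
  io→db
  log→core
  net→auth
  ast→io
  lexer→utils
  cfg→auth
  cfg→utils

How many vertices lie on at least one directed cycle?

9

A vertex is on a directed cycle iff it belongs to a strongly connected component of size ≥ 2 (or has a self-loop).
The vertices on cycles are {io, ast, cfg, log, net, opt, auth, core, cache} — 9 in total.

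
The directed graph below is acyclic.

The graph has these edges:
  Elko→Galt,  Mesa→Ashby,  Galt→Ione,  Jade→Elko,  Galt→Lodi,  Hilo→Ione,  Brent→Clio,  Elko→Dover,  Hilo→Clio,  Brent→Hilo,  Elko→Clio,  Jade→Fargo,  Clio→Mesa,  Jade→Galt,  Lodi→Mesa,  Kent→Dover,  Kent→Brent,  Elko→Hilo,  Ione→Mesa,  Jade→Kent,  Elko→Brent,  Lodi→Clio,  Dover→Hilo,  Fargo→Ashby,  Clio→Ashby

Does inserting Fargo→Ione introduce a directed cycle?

Adding Fargo→Ione creates a cycle iff Ione can already reach Fargo.
Explore from Ione: no path reaches Fargo. The graph stays acyclic.

No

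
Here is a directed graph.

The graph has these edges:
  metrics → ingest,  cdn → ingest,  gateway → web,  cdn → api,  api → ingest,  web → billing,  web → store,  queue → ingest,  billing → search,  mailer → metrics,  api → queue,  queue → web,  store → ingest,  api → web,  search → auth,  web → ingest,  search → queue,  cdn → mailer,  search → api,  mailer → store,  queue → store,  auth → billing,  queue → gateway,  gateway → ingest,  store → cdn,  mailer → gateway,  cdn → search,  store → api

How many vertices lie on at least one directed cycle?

10

A vertex is on a directed cycle iff it belongs to a strongly connected component of size ≥ 2 (or has a self-loop).
The vertices on cycles are {api, cdn, web, auth, queue, store, mailer, search, billing, gateway} — 10 in total.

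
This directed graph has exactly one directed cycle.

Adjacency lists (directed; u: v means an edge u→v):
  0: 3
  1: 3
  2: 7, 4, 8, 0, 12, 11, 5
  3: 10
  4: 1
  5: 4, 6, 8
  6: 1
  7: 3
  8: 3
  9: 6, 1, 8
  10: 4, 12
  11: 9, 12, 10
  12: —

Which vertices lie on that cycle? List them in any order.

DFS with gray/black marking from 10:
10 gray
  4 gray
    1 gray
      3 gray
        3→10: 10 is gray → back edge
Back edge closes the cycle 10 → 4 → 1 → 3 → 10; its vertices are {1, 3, 4, 10}.

1, 3, 4, 10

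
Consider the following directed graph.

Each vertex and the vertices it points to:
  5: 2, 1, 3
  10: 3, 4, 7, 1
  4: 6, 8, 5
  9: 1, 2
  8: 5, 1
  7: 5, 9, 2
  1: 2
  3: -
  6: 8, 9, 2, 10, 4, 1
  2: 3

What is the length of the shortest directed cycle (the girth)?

For each vertex v, BFS finds the shortest path from v back to v.
The shortest such closed walk is 4 → 6 → 4, length 2.

2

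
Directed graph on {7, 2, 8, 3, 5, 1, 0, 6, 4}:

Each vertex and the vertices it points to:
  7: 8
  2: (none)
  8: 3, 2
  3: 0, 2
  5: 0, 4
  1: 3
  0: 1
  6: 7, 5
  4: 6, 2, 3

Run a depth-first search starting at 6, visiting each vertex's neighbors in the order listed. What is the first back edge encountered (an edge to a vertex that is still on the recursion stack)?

1→3

DFS from 6 (visiting each vertex's neighbors in the order listed); mark gray on enter, black on exit:
6 gray
  7 gray
    8 gray
      3 gray
        0 gray
          1 gray
            1→3: 3 is gray → back edge
First back edge: 1 → 3.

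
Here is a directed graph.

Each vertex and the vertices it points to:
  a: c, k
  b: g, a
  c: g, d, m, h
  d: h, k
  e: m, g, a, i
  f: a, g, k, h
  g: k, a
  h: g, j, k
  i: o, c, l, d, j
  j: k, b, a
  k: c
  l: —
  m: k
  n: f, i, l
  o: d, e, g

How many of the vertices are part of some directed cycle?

A vertex is on a directed cycle iff it belongs to a strongly connected component of size ≥ 2 (or has a self-loop).
The vertices on cycles are {a, b, c, d, e, g, h, i, j, k, m, o} — 12 in total.

12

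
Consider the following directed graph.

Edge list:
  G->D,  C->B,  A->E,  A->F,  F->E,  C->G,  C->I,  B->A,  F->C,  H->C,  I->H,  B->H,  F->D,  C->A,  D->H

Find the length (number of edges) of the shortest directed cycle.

For each vertex v, BFS finds the shortest path from v back to v.
The shortest such closed walk is C → A → F → C, length 3.

3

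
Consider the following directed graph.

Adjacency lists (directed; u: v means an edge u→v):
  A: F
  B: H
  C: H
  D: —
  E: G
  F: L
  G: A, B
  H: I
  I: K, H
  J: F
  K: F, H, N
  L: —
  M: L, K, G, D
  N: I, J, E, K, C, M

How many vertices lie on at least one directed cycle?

A vertex is on a directed cycle iff it belongs to a strongly connected component of size ≥ 2 (or has a self-loop).
The vertices on cycles are {B, C, E, G, H, I, K, M, N} — 9 in total.

9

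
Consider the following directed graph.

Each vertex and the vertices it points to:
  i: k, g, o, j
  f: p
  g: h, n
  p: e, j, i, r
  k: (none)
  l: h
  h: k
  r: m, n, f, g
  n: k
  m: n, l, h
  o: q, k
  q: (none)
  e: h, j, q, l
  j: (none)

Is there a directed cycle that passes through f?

f is on a cycle iff f can reach itself via ≥1 edge.
f → p → r → f — yes.

Yes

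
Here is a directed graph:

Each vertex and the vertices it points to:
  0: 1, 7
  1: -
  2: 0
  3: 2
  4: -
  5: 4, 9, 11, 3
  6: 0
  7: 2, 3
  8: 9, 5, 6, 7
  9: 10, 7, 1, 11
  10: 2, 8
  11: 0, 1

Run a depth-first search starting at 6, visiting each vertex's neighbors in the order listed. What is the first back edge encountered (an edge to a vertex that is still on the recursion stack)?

DFS from 6 (visiting each vertex's neighbors in the order listed); mark gray on enter, black on exit:
6 gray
  0 gray
    1 gray
    1 black
    7 gray
      2 gray
        2→0: 0 is gray → back edge
First back edge: 2 → 0.

2->0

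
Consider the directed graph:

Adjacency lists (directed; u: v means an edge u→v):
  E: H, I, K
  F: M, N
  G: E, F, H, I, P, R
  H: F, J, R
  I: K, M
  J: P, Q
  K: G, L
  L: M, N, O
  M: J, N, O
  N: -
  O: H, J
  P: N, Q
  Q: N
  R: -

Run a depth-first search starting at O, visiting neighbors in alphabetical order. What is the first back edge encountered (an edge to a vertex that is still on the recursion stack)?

M→O

DFS from O (visiting neighbors in alphabetical order); mark gray on enter, black on exit:
O gray
  H gray
    F gray
      M gray
        J gray
          P gray
            N gray
            N black
            Q gray
              Q→N: N black — skip
            Q black
          P black
          J→Q: Q black — skip
        J black
        M→N: N black — skip
        M→O: O is gray → back edge
First back edge: M → O.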